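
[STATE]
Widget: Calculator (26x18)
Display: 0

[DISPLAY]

                         0
┌───┬───┬───┬───┐         
│ 7 │ 8 │ 9 │ ÷ │         
├───┼───┼───┼───┤         
│ 4 │ 5 │ 6 │ × │         
├───┼───┼───┼───┤         
│ 1 │ 2 │ 3 │ - │         
├───┼───┼───┼───┤         
│ 0 │ . │ = │ + │         
├───┼───┼───┼───┤         
│ C │ MC│ MR│ M+│         
└───┴───┴───┴───┘         
                          
                          
                          
                          
                          
                          


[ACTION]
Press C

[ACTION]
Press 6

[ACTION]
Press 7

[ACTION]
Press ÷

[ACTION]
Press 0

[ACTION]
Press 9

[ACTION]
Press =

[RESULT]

               7.444444444
┌───┬───┬───┬───┐         
│ 7 │ 8 │ 9 │ ÷ │         
├───┼───┼───┼───┤         
│ 4 │ 5 │ 6 │ × │         
├───┼───┼───┼───┤         
│ 1 │ 2 │ 3 │ - │         
├───┼───┼───┼───┤         
│ 0 │ . │ = │ + │         
├───┼───┼───┼───┤         
│ C │ MC│ MR│ M+│         
└───┴───┴───┴───┘         
                          
                          
                          
                          
                          
                          


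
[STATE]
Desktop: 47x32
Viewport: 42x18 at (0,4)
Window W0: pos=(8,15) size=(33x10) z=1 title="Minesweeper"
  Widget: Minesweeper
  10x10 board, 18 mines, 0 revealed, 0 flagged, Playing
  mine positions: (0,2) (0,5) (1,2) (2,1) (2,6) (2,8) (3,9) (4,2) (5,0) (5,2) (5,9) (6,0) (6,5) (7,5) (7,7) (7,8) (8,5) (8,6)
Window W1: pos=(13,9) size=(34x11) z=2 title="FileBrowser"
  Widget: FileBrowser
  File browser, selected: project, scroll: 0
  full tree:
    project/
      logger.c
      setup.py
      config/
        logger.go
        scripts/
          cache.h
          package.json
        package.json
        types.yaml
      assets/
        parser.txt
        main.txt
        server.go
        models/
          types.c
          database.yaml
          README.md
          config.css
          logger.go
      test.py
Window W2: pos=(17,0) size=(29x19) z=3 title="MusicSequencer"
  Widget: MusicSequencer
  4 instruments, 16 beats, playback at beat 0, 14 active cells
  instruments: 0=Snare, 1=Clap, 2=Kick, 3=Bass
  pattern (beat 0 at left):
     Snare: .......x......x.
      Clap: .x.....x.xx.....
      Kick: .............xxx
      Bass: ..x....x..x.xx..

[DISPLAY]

                 ┃ Snare·······█······█·  
                 ┃  Clap·█·····█·██·····  
                 ┃  Kick·············███  
                 ┃  Bass··█····█··█·██··  
                 ┃                        
             ┏━━━┃                        
             ┃ Fi┃                        
             ┠───┃                        
             ┃> [┃                        
             ┃   ┃                        
             ┃   ┃                        
        ┏━━━━┃   ┃                        
        ┃ Min┃   ┃                        
        ┠────┃   ┃                        
        ┃■■■■┃   ┗━━━━━━━━━━━━━━━━━━━━━━━━
        ┃■■■■┗━━━━━━━━━━━━━━━━━━━━━━━━━━━━
        ┃■■■■■■■■■■                     ┃ 
        ┃■■■■■■■■■■                     ┃ 


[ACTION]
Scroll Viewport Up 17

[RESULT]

                 ┏━━━━━━━━━━━━━━━━━━━━━━━━
                 ┃ MusicSequencer         
                 ┠────────────────────────
                 ┃      ▼123456789012345  
                 ┃ Snare·······█······█·  
                 ┃  Clap·█·····█·██·····  
                 ┃  Kick·············███  
                 ┃  Bass··█····█··█·██··  
                 ┃                        
             ┏━━━┃                        
             ┃ Fi┃                        
             ┠───┃                        
             ┃> [┃                        
             ┃   ┃                        
             ┃   ┃                        
        ┏━━━━┃   ┃                        
        ┃ Min┃   ┃                        
        ┠────┃   ┃                        


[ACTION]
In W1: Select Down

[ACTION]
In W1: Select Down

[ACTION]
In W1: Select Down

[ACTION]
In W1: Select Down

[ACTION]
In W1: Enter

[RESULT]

                 ┏━━━━━━━━━━━━━━━━━━━━━━━━
                 ┃ MusicSequencer         
                 ┠────────────────────────
                 ┃      ▼123456789012345  
                 ┃ Snare·······█······█·  
                 ┃  Clap·█·····█·██·····  
                 ┃  Kick·············███  
                 ┃  Bass··█····█··█·██··  
                 ┃                        
             ┏━━━┃                        
             ┃ Fi┃                        
             ┠───┃                        
             ┃  [┃                        
             ┃   ┃                        
             ┃   ┃                        
        ┏━━━━┃   ┃                        
        ┃ Min┃  >┃                        
        ┠────┃   ┃                        


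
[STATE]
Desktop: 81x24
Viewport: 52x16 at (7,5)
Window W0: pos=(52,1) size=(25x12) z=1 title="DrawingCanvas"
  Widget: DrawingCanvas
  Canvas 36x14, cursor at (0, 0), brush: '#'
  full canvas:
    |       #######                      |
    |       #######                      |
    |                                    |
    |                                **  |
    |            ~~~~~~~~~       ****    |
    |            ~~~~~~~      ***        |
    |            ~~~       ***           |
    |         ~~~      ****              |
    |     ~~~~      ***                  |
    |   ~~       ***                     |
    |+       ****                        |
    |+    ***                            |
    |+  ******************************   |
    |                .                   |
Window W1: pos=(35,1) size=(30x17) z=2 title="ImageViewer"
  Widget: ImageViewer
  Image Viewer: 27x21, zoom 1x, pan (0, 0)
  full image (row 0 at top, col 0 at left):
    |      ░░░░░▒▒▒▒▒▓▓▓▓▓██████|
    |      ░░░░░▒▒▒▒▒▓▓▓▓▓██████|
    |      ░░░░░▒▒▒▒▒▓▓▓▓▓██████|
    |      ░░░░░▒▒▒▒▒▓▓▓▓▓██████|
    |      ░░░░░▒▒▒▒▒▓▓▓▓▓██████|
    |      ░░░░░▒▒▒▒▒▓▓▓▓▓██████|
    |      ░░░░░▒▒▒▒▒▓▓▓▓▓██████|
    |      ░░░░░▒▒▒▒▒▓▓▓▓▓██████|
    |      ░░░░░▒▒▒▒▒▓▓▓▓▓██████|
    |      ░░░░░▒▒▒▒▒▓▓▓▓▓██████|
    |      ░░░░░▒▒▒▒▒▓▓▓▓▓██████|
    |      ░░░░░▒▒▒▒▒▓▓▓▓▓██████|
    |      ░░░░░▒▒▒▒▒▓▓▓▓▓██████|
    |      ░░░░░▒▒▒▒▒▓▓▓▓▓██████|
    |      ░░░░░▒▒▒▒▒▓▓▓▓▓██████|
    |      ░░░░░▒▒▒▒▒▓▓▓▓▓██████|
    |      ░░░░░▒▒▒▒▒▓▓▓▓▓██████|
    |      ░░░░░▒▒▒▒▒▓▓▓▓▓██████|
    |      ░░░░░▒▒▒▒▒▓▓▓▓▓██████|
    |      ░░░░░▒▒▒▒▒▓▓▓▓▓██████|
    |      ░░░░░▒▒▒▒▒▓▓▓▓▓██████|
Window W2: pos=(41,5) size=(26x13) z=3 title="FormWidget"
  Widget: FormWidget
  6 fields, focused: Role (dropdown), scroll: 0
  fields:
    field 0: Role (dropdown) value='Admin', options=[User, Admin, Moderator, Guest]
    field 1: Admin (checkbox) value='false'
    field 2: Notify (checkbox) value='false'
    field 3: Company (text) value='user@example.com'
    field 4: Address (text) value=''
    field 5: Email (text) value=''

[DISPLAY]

                            ┃     ┏━━━━━━━━━━━━━━━━━
                            ┃     ┃ FormWidget      
                            ┃     ┠─────────────────
                            ┃     ┃> Role:       [Ad
                            ┃     ┃  Admin:      [ ]
                            ┃     ┃  Notify:     [ ]
                            ┃     ┃  Company:    [us
                            ┃     ┃  Address:    [  
                            ┃     ┃  Email:      [  
                            ┃     ┃                 
                            ┃     ┃                 
                            ┃     ┃                 
                            ┗━━━━━┗━━━━━━━━━━━━━━━━━
                                                    
                                                    
                                                    


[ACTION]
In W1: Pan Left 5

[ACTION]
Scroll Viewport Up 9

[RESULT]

                                                    
                            ┏━━━━━━━━━━━━━━━━━━━━━━━
                            ┃ ImageViewer           
                            ┠───────────────────────
                            ┃      ░░░░░▒▒▒▒▒▓▓▓▓▓██
                            ┃     ┏━━━━━━━━━━━━━━━━━
                            ┃     ┃ FormWidget      
                            ┃     ┠─────────────────
                            ┃     ┃> Role:       [Ad
                            ┃     ┃  Admin:      [ ]
                            ┃     ┃  Notify:     [ ]
                            ┃     ┃  Company:    [us
                            ┃     ┃  Address:    [  
                            ┃     ┃  Email:      [  
                            ┃     ┃                 
                            ┃     ┃                 


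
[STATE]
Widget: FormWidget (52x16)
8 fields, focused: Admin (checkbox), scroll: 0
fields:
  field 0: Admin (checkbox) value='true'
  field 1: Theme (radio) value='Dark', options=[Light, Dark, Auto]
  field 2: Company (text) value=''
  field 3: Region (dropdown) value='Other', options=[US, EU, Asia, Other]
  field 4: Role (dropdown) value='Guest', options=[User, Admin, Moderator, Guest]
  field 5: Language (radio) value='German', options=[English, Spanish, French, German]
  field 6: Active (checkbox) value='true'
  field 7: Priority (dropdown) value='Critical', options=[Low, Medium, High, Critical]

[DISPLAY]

> Admin:      [x]                                   
  Theme:      ( ) Light  (●) Dark  ( ) Auto         
  Company:    [                                    ]
  Region:     [Other                              ▼]
  Role:       [Guest                              ▼]
  Language:   ( ) English  ( ) Spanish  ( ) French  
  Active:     [x]                                   
  Priority:   [Critical                           ▼]
                                                    
                                                    
                                                    
                                                    
                                                    
                                                    
                                                    
                                                    


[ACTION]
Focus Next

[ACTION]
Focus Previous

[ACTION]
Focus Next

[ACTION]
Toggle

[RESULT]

  Admin:      [x]                                   
> Theme:      ( ) Light  (●) Dark  ( ) Auto         
  Company:    [                                    ]
  Region:     [Other                              ▼]
  Role:       [Guest                              ▼]
  Language:   ( ) English  ( ) Spanish  ( ) French  
  Active:     [x]                                   
  Priority:   [Critical                           ▼]
                                                    
                                                    
                                                    
                                                    
                                                    
                                                    
                                                    
                                                    


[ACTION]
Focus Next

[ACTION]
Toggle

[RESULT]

  Admin:      [x]                                   
  Theme:      ( ) Light  (●) Dark  ( ) Auto         
> Company:    [                                    ]
  Region:     [Other                              ▼]
  Role:       [Guest                              ▼]
  Language:   ( ) English  ( ) Spanish  ( ) French  
  Active:     [x]                                   
  Priority:   [Critical                           ▼]
                                                    
                                                    
                                                    
                                                    
                                                    
                                                    
                                                    
                                                    


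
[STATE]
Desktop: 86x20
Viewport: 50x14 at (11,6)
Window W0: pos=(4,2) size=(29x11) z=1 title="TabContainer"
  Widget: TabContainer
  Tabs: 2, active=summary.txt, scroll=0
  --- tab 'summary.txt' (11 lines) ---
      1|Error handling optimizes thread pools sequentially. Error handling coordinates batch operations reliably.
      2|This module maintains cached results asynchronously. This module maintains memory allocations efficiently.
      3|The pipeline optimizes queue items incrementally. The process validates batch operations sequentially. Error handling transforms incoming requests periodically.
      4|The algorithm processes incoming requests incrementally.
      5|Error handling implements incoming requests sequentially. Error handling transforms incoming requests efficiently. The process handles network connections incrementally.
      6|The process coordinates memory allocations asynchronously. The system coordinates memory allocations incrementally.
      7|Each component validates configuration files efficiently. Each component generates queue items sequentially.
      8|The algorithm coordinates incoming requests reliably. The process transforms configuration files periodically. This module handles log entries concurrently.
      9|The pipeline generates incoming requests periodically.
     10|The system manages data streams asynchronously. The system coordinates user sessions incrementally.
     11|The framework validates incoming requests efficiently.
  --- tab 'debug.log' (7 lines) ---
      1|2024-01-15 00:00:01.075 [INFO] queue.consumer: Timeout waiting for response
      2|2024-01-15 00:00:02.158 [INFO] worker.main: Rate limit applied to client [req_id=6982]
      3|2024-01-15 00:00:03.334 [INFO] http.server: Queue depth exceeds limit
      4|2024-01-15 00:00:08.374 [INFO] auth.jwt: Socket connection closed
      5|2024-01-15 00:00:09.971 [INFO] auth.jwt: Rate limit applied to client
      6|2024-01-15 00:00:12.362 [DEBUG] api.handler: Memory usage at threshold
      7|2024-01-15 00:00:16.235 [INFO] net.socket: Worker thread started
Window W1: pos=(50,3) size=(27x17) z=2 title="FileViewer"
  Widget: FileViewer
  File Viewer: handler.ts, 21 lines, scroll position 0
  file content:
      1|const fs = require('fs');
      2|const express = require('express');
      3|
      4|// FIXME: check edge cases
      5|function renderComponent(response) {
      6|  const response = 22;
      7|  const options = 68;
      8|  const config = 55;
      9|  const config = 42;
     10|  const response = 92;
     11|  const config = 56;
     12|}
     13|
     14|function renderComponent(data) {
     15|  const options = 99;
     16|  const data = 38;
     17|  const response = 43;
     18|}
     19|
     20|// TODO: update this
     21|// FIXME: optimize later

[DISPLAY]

─────────────────────┃                 ┃const fs =
handling optimizes th┃                 ┃const expr
odule maintains cache┃                 ┃          
peline optimizes queu┃                 ┃// FIXME: 
gorithm processes inc┃                 ┃function r
handling implements i┃                 ┃  const re
━━━━━━━━━━━━━━━━━━━━━┛                 ┃  const op
                                       ┃  const co
                                       ┃  const co
                                       ┃  const re
                                       ┃  const co
                                       ┃}         
                                       ┃          
                                       ┗━━━━━━━━━━


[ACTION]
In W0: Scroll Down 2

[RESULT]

─────────────────────┃                 ┃const fs =
peline optimizes queu┃                 ┃const expr
gorithm processes inc┃                 ┃          
handling implements i┃                 ┃// FIXME: 
ocess coordinates mem┃                 ┃function r
omponent validates co┃                 ┃  const re
━━━━━━━━━━━━━━━━━━━━━┛                 ┃  const op
                                       ┃  const co
                                       ┃  const co
                                       ┃  const re
                                       ┃  const co
                                       ┃}         
                                       ┃          
                                       ┗━━━━━━━━━━


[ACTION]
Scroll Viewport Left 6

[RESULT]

───────────────────────────┃                 ┃cons
The pipeline optimizes queu┃                 ┃cons
The algorithm processes inc┃                 ┃    
Error handling implements i┃                 ┃// F
The process coordinates mem┃                 ┃func
Each component validates co┃                 ┃  co
━━━━━━━━━━━━━━━━━━━━━━━━━━━┛                 ┃  co
                                             ┃  co
                                             ┃  co
                                             ┃  co
                                             ┃  co
                                             ┃}   
                                             ┃    
                                             ┗━━━━


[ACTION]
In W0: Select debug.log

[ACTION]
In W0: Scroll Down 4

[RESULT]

───────────────────────────┃                 ┃cons
2024-01-15 00:00:09.971 [IN┃                 ┃cons
2024-01-15 00:00:12.362 [DE┃                 ┃    
2024-01-15 00:00:16.235 [IN┃                 ┃// F
                           ┃                 ┃func
                           ┃                 ┃  co
━━━━━━━━━━━━━━━━━━━━━━━━━━━┛                 ┃  co
                                             ┃  co
                                             ┃  co
                                             ┃  co
                                             ┃  co
                                             ┃}   
                                             ┃    
                                             ┗━━━━


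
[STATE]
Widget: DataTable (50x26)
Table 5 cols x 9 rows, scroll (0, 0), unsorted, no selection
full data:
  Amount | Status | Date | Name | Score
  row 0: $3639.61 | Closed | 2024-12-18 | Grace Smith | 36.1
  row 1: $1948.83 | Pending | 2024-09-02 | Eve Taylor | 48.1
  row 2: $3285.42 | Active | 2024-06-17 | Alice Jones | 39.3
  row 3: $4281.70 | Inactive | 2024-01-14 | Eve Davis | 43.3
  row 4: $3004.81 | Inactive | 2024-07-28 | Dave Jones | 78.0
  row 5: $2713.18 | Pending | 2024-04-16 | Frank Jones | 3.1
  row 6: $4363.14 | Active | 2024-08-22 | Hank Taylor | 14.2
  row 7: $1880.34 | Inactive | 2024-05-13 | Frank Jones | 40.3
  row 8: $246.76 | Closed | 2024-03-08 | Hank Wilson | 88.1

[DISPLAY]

Amount  │Status  │Date      │Name       │Score    
────────┼────────┼──────────┼───────────┼─────    
$3639.61│Closed  │2024-12-18│Grace Smith│36.1     
$1948.83│Pending │2024-09-02│Eve Taylor │48.1     
$3285.42│Active  │2024-06-17│Alice Jones│39.3     
$4281.70│Inactive│2024-01-14│Eve Davis  │43.3     
$3004.81│Inactive│2024-07-28│Dave Jones │78.0     
$2713.18│Pending │2024-04-16│Frank Jones│3.1      
$4363.14│Active  │2024-08-22│Hank Taylor│14.2     
$1880.34│Inactive│2024-05-13│Frank Jones│40.3     
$246.76 │Closed  │2024-03-08│Hank Wilson│88.1     
                                                  
                                                  
                                                  
                                                  
                                                  
                                                  
                                                  
                                                  
                                                  
                                                  
                                                  
                                                  
                                                  
                                                  
                                                  


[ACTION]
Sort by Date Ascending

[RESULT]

Amount  │Status  │Date     ▲│Name       │Score    
────────┼────────┼──────────┼───────────┼─────    
$4281.70│Inactive│2024-01-14│Eve Davis  │43.3     
$246.76 │Closed  │2024-03-08│Hank Wilson│88.1     
$2713.18│Pending │2024-04-16│Frank Jones│3.1      
$1880.34│Inactive│2024-05-13│Frank Jones│40.3     
$3285.42│Active  │2024-06-17│Alice Jones│39.3     
$3004.81│Inactive│2024-07-28│Dave Jones │78.0     
$4363.14│Active  │2024-08-22│Hank Taylor│14.2     
$1948.83│Pending │2024-09-02│Eve Taylor │48.1     
$3639.61│Closed  │2024-12-18│Grace Smith│36.1     
                                                  
                                                  
                                                  
                                                  
                                                  
                                                  
                                                  
                                                  
                                                  
                                                  
                                                  
                                                  
                                                  
                                                  
                                                  


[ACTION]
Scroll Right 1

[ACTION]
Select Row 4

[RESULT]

Amount  │Status  │Date     ▲│Name       │Score    
────────┼────────┼──────────┼───────────┼─────    
$4281.70│Inactive│2024-01-14│Eve Davis  │43.3     
$246.76 │Closed  │2024-03-08│Hank Wilson│88.1     
$2713.18│Pending │2024-04-16│Frank Jones│3.1      
$1880.34│Inactive│2024-05-13│Frank Jones│40.3     
>3285.42│Active  │2024-06-17│Alice Jones│39.3     
$3004.81│Inactive│2024-07-28│Dave Jones │78.0     
$4363.14│Active  │2024-08-22│Hank Taylor│14.2     
$1948.83│Pending │2024-09-02│Eve Taylor │48.1     
$3639.61│Closed  │2024-12-18│Grace Smith│36.1     
                                                  
                                                  
                                                  
                                                  
                                                  
                                                  
                                                  
                                                  
                                                  
                                                  
                                                  
                                                  
                                                  
                                                  
                                                  


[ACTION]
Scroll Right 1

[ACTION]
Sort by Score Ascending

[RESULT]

Amount  │Status  │Date      │Name       │Scor▲    
────────┼────────┼──────────┼───────────┼─────    
$2713.18│Pending │2024-04-16│Frank Jones│3.1      
$4363.14│Active  │2024-08-22│Hank Taylor│14.2     
$3639.61│Closed  │2024-12-18│Grace Smith│36.1     
$3285.42│Active  │2024-06-17│Alice Jones│39.3     
>1880.34│Inactive│2024-05-13│Frank Jones│40.3     
$4281.70│Inactive│2024-01-14│Eve Davis  │43.3     
$1948.83│Pending │2024-09-02│Eve Taylor │48.1     
$3004.81│Inactive│2024-07-28│Dave Jones │78.0     
$246.76 │Closed  │2024-03-08│Hank Wilson│88.1     
                                                  
                                                  
                                                  
                                                  
                                                  
                                                  
                                                  
                                                  
                                                  
                                                  
                                                  
                                                  
                                                  
                                                  
                                                  


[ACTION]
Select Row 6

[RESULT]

Amount  │Status  │Date      │Name       │Scor▲    
────────┼────────┼──────────┼───────────┼─────    
$2713.18│Pending │2024-04-16│Frank Jones│3.1      
$4363.14│Active  │2024-08-22│Hank Taylor│14.2     
$3639.61│Closed  │2024-12-18│Grace Smith│36.1     
$3285.42│Active  │2024-06-17│Alice Jones│39.3     
$1880.34│Inactive│2024-05-13│Frank Jones│40.3     
$4281.70│Inactive│2024-01-14│Eve Davis  │43.3     
>1948.83│Pending │2024-09-02│Eve Taylor │48.1     
$3004.81│Inactive│2024-07-28│Dave Jones │78.0     
$246.76 │Closed  │2024-03-08│Hank Wilson│88.1     
                                                  
                                                  
                                                  
                                                  
                                                  
                                                  
                                                  
                                                  
                                                  
                                                  
                                                  
                                                  
                                                  
                                                  
                                                  


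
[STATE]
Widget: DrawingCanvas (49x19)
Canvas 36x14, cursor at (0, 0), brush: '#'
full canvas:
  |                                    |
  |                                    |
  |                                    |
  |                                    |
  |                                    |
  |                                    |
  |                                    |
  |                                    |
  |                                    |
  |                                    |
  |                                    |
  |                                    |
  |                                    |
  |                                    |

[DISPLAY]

+                                                
                                                 
                                                 
                                                 
                                                 
                                                 
                                                 
                                                 
                                                 
                                                 
                                                 
                                                 
                                                 
                                                 
                                                 
                                                 
                                                 
                                                 
                                                 


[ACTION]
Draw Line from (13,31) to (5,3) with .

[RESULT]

+                                                
                                                 
                                                 
                                                 
                                                 
   ..                                            
     ....                                        
         ...                                     
            ....                                 
                ...                              
                   ....                          
                       ...                       
                          ....                   
                              ..                 
                                                 
                                                 
                                                 
                                                 
                                                 


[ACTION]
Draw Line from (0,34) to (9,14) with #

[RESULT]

+                                ##              
                               ##                
                             ##                  
                           ##                    
                        ###                      
   ..                 ##                         
     ....           ##                           
         ...      ##                             
            ....##                               
              ##...                              
                   ....                          
                       ...                       
                          ....                   
                              ..                 
                                                 
                                                 
                                                 
                                                 
                                                 


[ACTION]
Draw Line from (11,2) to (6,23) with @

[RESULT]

+                                ##              
                               ##                
                             ##                  
                           ##                    
                        ###                      
   ..                 ##                         
     ....           #@@@                         
         ...     @@@@                            
            .@@@@#                               
         @@@@ ##...                              
     @@@@          ....                          
  @@@                  ...                       
                          ....                   
                              ..                 
                                                 
                                                 
                                                 
                                                 
                                                 


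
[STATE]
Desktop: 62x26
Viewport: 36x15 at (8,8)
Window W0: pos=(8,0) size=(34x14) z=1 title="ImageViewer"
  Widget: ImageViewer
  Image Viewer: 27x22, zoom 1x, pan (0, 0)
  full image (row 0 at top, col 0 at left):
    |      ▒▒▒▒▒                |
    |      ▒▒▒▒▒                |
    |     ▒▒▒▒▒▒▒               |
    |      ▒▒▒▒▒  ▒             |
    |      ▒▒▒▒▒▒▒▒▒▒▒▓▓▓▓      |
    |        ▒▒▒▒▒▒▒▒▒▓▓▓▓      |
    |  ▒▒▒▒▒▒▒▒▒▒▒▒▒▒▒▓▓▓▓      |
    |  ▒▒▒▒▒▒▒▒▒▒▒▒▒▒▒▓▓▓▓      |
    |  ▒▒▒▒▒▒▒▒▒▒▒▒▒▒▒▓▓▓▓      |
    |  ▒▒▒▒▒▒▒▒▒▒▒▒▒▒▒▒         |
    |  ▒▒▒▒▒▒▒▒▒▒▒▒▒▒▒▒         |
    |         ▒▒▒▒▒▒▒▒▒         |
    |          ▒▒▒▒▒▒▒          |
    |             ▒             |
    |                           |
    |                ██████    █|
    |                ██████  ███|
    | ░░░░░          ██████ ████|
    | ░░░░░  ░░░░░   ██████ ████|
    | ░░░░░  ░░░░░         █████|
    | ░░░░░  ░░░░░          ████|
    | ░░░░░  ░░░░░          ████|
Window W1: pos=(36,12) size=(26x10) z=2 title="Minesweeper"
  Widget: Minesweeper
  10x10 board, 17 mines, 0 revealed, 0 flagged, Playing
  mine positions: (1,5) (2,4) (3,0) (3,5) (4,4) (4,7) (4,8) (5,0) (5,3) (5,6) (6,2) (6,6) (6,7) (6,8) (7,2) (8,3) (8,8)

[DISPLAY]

┃        ▒▒▒▒▒▒▒▒▒▓▓▓▓           ┃  
┃  ▒▒▒▒▒▒▒▒▒▒▒▒▒▒▒▓▓▓▓           ┃  
┃  ▒▒▒▒▒▒▒▒▒▒▒▒▒▒▒▓▓▓▓           ┃  
┃  ▒▒▒▒▒▒▒▒▒▒▒▒▒▒▒▓▓▓▓           ┃  
┃  ▒▒▒▒▒▒▒▒▒▒▒▒▒▒▒▒         ┏━━━━━━━
┗━━━━━━━━━━━━━━━━━━━━━━━━━━━┃ Minesw
                            ┠───────
                            ┃■■■■■■■
                            ┃■■■■■■■
                            ┃■■■■■■■
                            ┃■■■■■■■
                            ┃■■■■■■■
                            ┃■■■■■■■
                            ┗━━━━━━━
                                    


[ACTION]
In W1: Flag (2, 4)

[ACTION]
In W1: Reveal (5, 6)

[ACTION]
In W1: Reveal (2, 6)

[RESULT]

┃        ▒▒▒▒▒▒▒▒▒▓▓▓▓           ┃  
┃  ▒▒▒▒▒▒▒▒▒▒▒▒▒▒▒▓▓▓▓           ┃  
┃  ▒▒▒▒▒▒▒▒▒▒▒▒▒▒▒▓▓▓▓           ┃  
┃  ▒▒▒▒▒▒▒▒▒▒▒▒▒▒▒▓▓▓▓           ┃  
┃  ▒▒▒▒▒▒▒▒▒▒▒▒▒▒▒▒         ┏━━━━━━━
┗━━━━━━━━━━━━━━━━━━━━━━━━━━━┃ Minesw
                            ┠───────
                            ┃■■■■■■■
                            ┃■■■■■✹■
                            ┃■■■■✹■■
                            ┃✹■■■■✹■
                            ┃■■■■✹■■
                            ┃✹■■✹■■✹
                            ┗━━━━━━━
                                    


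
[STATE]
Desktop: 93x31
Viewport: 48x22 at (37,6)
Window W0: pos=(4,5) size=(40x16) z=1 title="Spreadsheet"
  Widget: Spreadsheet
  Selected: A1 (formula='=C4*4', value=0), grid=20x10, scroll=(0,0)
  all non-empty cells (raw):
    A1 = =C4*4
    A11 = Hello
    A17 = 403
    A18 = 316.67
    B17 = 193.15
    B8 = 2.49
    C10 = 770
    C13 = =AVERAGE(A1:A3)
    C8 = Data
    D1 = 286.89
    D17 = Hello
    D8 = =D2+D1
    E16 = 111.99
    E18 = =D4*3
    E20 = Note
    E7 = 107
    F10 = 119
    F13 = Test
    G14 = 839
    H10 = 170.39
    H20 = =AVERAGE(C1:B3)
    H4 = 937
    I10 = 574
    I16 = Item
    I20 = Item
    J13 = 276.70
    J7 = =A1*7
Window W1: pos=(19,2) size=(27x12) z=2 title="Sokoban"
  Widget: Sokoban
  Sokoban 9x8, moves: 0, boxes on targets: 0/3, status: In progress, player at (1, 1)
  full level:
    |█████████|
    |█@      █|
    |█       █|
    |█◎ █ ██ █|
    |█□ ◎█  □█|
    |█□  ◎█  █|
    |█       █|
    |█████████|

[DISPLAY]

        ┃                                       
        ┃                                       
        ┃                                       
        ┃                                       
        ┃                                       
        ┃                                       
        ┃                                       
━━━━━━━━┛                                       
   0  ┃                                         
   0  ┃                                         
   0  ┃                                         
   0  ┃                                         
6.89  ┃                                         
   0  ┃                                         
━━━━━━┛                                         
                                                
                                                
                                                
                                                
                                                
                                                
                                                


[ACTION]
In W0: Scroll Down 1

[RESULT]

        ┃                                       
        ┃                                       
        ┃                                       
        ┃                                       
        ┃                                       
        ┃                                       
        ┃                                       
━━━━━━━━┛                                       
   0  ┃                                         
   0  ┃                                         
   0  ┃                                         
6.89  ┃                                         
   0  ┃                                         
   0  ┃                                         
━━━━━━┛                                         
                                                
                                                
                                                
                                                
                                                
                                                
                                                


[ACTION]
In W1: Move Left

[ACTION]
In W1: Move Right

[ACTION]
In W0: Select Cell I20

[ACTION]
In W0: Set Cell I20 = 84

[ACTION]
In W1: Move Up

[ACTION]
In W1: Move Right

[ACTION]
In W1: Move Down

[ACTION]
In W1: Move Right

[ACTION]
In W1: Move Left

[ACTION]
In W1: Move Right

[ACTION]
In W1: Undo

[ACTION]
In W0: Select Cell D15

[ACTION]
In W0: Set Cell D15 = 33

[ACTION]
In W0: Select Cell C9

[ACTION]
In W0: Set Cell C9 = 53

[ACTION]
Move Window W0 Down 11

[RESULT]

        ┃                                       
        ┃                                       
        ┃                                       
        ┃                                       
        ┃                                       
        ┃                                       
        ┃                                       
━━━━━━━━┛                                       
                                                
━━━━━━┓                                         
      ┃                                         
──────┨                                         
      ┃                                         
      ┃                                         
------┃                                         
   0  ┃                                         
   0  ┃                                         
   0  ┃                                         
   0  ┃                                         
   0  ┃                                         
   0  ┃                                         
6.89  ┃                                         
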